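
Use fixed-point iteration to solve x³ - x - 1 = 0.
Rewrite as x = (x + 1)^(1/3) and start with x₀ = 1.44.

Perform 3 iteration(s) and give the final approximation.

Equation: x³ - x - 1 = 0
Fixed-point form: x = (x + 1)^(1/3)
x₀ = 1.44

x_1 = g(1.440000) = 1.346263
x_2 = g(1.346263) = 1.328798
x_3 = g(1.328798) = 1.325492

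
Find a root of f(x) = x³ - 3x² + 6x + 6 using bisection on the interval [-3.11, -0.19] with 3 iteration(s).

f(x) = x³ - 3x² + 6x + 6
Initial interval: [-3.11, -0.19]

Iteration 1:
  c_1 = (-3.110000 + (-0.190000))/2 = -1.650000
  f(c_1) = f(-1.650000) = -16.559625
  f(a) × f(c) ≥ 0, new interval: [-1.650000, -0.190000]
Iteration 2:
  c_2 = (-1.650000 + (-0.190000))/2 = -0.920000
  f(c_2) = f(-0.920000) = -2.837888
  f(a) × f(c) ≥ 0, new interval: [-0.920000, -0.190000]
Iteration 3:
  c_3 = (-0.920000 + (-0.190000))/2 = -0.555000
  f(c_3) = f(-0.555000) = 1.574971
  f(a) × f(c) < 0, new interval: [-0.920000, -0.555000]

After 3 iteration(s), the approximation is c_3 = -0.555000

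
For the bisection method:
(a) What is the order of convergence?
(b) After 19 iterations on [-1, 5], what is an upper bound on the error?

(a) Bisection has linear (order 1) convergence; the error is halved each step.

(b) Error bound = (b-a)/2^n = (5 - (-1))/2^{19}
    = 6/2^{19}

(a) 1 (linear); (b) error ≤ 1.14e-05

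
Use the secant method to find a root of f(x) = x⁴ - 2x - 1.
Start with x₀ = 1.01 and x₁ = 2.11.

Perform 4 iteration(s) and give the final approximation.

f(x) = x⁴ - 2x - 1
x₀ = 1.01, x₁ = 2.11

Secant formula: x_{n+1} = x_n - f(x_n)(x_n - x_{n-1})/(f(x_n) - f(x_{n-1}))

Iteration 1:
  f(1.010000) = -1.979396
  f(2.110000) = 14.601194
  x_2 = 2.110000 - 14.601194×(2.110000 - 1.010000)/(14.601194 - (-1.979396))
       = 1.141318
Iteration 2:
  f(2.110000) = 14.601194
  f(1.141318) = -1.585850
  x_3 = 1.141318 - (-1.585850)×(1.141318 - 2.110000)/(-1.585850 - 14.601194)
       = 1.236220
Iteration 3:
  f(1.141318) = -1.585850
  f(1.236220) = -1.136921
  x_4 = 1.236220 - (-1.136921)×(1.236220 - 1.141318)/(-1.136921 - (-1.585850))
       = 1.476561
Iteration 4:
  f(1.236220) = -1.136921
  f(1.476561) = 0.800293
  x_5 = 1.476561 - 0.800293×(1.476561 - 1.236220)/(0.800293 - (-1.136921))
       = 1.377273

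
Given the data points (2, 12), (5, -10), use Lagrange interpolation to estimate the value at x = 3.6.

Lagrange interpolation formula:
P(x) = Σ yᵢ × Lᵢ(x)
where Lᵢ(x) = Π_{j≠i} (x - xⱼ)/(xᵢ - xⱼ)

L_0(3.6) = (3.6 - 5)/(2 - 5) = 0.466667
L_1(3.6) = (3.6 - 2)/(5 - 2) = 0.533333

P(3.6) = 12×L_0(3.6) + (-10)×L_1(3.6)
P(3.6) = 0.266667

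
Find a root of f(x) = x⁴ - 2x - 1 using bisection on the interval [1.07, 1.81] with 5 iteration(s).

f(x) = x⁴ - 2x - 1
Initial interval: [1.07, 1.81]

Iteration 1:
  c_1 = (1.070000 + 1.810000)/2 = 1.440000
  f(c_1) = f(1.440000) = 0.419817
  f(a) × f(c) < 0, new interval: [1.070000, 1.440000]
Iteration 2:
  c_2 = (1.070000 + 1.440000)/2 = 1.255000
  f(c_2) = f(1.255000) = -1.029296
  f(a) × f(c) ≥ 0, new interval: [1.255000, 1.440000]
Iteration 3:
  c_3 = (1.255000 + 1.440000)/2 = 1.347500
  f(c_3) = f(1.347500) = -0.398029
  f(a) × f(c) ≥ 0, new interval: [1.347500, 1.440000]
Iteration 4:
  c_4 = (1.347500 + 1.440000)/2 = 1.393750
  f(c_4) = f(1.393750) = -0.014042
  f(a) × f(c) ≥ 0, new interval: [1.393750, 1.440000]
Iteration 5:
  c_5 = (1.393750 + 1.440000)/2 = 1.416875
  f(c_5) = f(1.416875) = 0.196446
  f(a) × f(c) < 0, new interval: [1.393750, 1.416875]

After 5 iteration(s), the approximation is c_5 = 1.416875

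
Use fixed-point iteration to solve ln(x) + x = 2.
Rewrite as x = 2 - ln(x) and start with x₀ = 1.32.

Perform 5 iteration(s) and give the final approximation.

Equation: ln(x) + x = 2
Fixed-point form: x = 2 - ln(x)
x₀ = 1.32

x_1 = g(1.320000) = 1.722368
x_2 = g(1.722368) = 1.456300
x_3 = g(1.456300) = 1.624101
x_4 = g(1.624101) = 1.515045
x_5 = g(1.515045) = 1.584555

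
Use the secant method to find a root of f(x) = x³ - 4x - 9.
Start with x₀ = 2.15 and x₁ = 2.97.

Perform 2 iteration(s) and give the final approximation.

f(x) = x³ - 4x - 9
x₀ = 2.15, x₁ = 2.97

Secant formula: x_{n+1} = x_n - f(x_n)(x_n - x_{n-1})/(f(x_n) - f(x_{n-1}))

Iteration 1:
  f(2.150000) = -7.661625
  f(2.970000) = 5.318073
  x_2 = 2.970000 - 5.318073×(2.970000 - 2.150000)/(5.318073 - (-7.661625))
       = 2.634028
Iteration 2:
  f(2.970000) = 5.318073
  f(2.634028) = -1.260959
  x_3 = 2.634028 - (-1.260959)×(2.634028 - 2.970000)/(-1.260959 - 5.318073)
       = 2.698421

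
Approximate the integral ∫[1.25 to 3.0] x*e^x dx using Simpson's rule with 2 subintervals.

f(x) = x*e^x
a = 1.25, b = 3.0, n = 2
h = (b - a)/n = 0.875000

Simpson's rule: (h/3)[f(x₀) + 4f(x₁) + 2f(x₂) + ... + f(xₙ)]

x_0 = 1.2500, f(x_0) = 4.362929, coefficient = 1
x_1 = 2.1250, f(x_1) = 17.792407, coefficient = 4
x_2 = 3.0000, f(x_2) = 60.256611, coefficient = 1

I ≈ (0.875000/3) × 135.789168 = 39.605174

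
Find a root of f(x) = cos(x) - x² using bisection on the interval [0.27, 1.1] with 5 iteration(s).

f(x) = cos(x) - x²
Initial interval: [0.27, 1.1]

Iteration 1:
  c_1 = (0.270000 + 1.100000)/2 = 0.685000
  f(c_1) = f(0.685000) = 0.305194
  f(a) × f(c) ≥ 0, new interval: [0.685000, 1.100000]
Iteration 2:
  c_2 = (0.685000 + 1.100000)/2 = 0.892500
  f(c_2) = f(0.892500) = -0.169089
  f(a) × f(c) < 0, new interval: [0.685000, 0.892500]
Iteration 3:
  c_3 = (0.685000 + 0.892500)/2 = 0.788750
  f(c_3) = f(0.788750) = 0.082606
  f(a) × f(c) ≥ 0, new interval: [0.788750, 0.892500]
Iteration 4:
  c_4 = (0.788750 + 0.892500)/2 = 0.840625
  f(c_4) = f(0.840625) = -0.039653
  f(a) × f(c) < 0, new interval: [0.788750, 0.840625]
Iteration 5:
  c_5 = (0.788750 + 0.840625)/2 = 0.814688
  f(c_5) = f(0.814688) = 0.022380
  f(a) × f(c) ≥ 0, new interval: [0.814688, 0.840625]

After 5 iteration(s), the approximation is c_5 = 0.814688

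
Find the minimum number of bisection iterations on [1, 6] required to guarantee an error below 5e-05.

We need (b-a)/2^n ≤ 5e-05
(6 - 1)/2^n ≤ 5e-05
5/2^n ≤ 5e-05
2^n ≥ 100000
n ≥ log₂(100000) = 16.61
n ≥ 17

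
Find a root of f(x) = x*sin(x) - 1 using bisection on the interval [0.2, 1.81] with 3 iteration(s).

f(x) = x*sin(x) - 1
Initial interval: [0.2, 1.81]

Iteration 1:
  c_1 = (0.200000 + 1.810000)/2 = 1.005000
  f(c_1) = f(1.005000) = -0.151617
  f(a) × f(c) ≥ 0, new interval: [1.005000, 1.810000]
Iteration 2:
  c_2 = (1.005000 + 1.810000)/2 = 1.407500
  f(c_2) = f(1.407500) = 0.388776
  f(a) × f(c) < 0, new interval: [1.005000, 1.407500]
Iteration 3:
  c_3 = (1.005000 + 1.407500)/2 = 1.206250
  f(c_3) = f(1.206250) = 0.126982
  f(a) × f(c) < 0, new interval: [1.005000, 1.206250]

After 3 iteration(s), the approximation is c_3 = 1.206250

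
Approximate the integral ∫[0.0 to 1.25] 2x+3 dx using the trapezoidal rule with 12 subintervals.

f(x) = 2x+3
a = 0.0, b = 1.25, n = 12
h = (b - a)/n = 0.104167

Trapezoidal rule: (h/2)[f(x₀) + 2f(x₁) + 2f(x₂) + ... + f(xₙ)]

x_0 = 0.0000, f(x_0) = 3.000000, coefficient = 1
x_1 = 0.1042, f(x_1) = 3.208333, coefficient = 2
x_2 = 0.2083, f(x_2) = 3.416667, coefficient = 2
x_3 = 0.3125, f(x_3) = 3.625000, coefficient = 2
x_4 = 0.4167, f(x_4) = 3.833333, coefficient = 2
x_5 = 0.5208, f(x_5) = 4.041667, coefficient = 2
x_6 = 0.6250, f(x_6) = 4.250000, coefficient = 2
x_7 = 0.7292, f(x_7) = 4.458333, coefficient = 2
x_8 = 0.8333, f(x_8) = 4.666667, coefficient = 2
x_9 = 0.9375, f(x_9) = 4.875000, coefficient = 2
x_10 = 1.0417, f(x_10) = 5.083333, coefficient = 2
x_11 = 1.1458, f(x_11) = 5.291667, coefficient = 2
x_12 = 1.2500, f(x_12) = 5.500000, coefficient = 1

I ≈ (0.104167/2) × 102.000000 = 5.312500
Exact value: 5.312500
Error: 0.000000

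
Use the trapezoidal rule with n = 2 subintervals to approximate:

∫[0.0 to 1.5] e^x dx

f(x) = e^x
a = 0.0, b = 1.5, n = 2
h = (b - a)/n = 0.750000

Trapezoidal rule: (h/2)[f(x₀) + 2f(x₁) + 2f(x₂) + ... + f(xₙ)]

x_0 = 0.0000, f(x_0) = 1.000000, coefficient = 1
x_1 = 0.7500, f(x_1) = 2.117000, coefficient = 2
x_2 = 1.5000, f(x_2) = 4.481689, coefficient = 1

I ≈ (0.750000/2) × 9.715689 = 3.643383
Exact value: 3.481689
Error: 0.161694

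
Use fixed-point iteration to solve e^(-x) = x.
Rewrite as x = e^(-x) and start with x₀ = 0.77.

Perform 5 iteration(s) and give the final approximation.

Equation: e^(-x) = x
Fixed-point form: x = e^(-x)
x₀ = 0.77

x_1 = g(0.770000) = 0.463013
x_2 = g(0.463013) = 0.629384
x_3 = g(0.629384) = 0.532920
x_4 = g(0.532920) = 0.586889
x_5 = g(0.586889) = 0.556055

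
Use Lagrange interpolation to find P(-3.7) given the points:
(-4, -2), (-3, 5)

Lagrange interpolation formula:
P(x) = Σ yᵢ × Lᵢ(x)
where Lᵢ(x) = Π_{j≠i} (x - xⱼ)/(xᵢ - xⱼ)

L_0(-3.7) = (-3.7 - (-3))/(-4 - (-3)) = 0.700000
L_1(-3.7) = (-3.7 - (-4))/(-3 - (-4)) = 0.300000

P(-3.7) = (-2)×L_0(-3.7) + 5×L_1(-3.7)
P(-3.7) = 0.100000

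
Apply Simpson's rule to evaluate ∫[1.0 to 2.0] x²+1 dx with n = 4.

f(x) = x²+1
a = 1.0, b = 2.0, n = 4
h = (b - a)/n = 0.250000

Simpson's rule: (h/3)[f(x₀) + 4f(x₁) + 2f(x₂) + ... + f(xₙ)]

x_0 = 1.0000, f(x_0) = 2.000000, coefficient = 1
x_1 = 1.2500, f(x_1) = 2.562500, coefficient = 4
x_2 = 1.5000, f(x_2) = 3.250000, coefficient = 2
x_3 = 1.7500, f(x_3) = 4.062500, coefficient = 4
x_4 = 2.0000, f(x_4) = 5.000000, coefficient = 1

I ≈ (0.250000/3) × 40.000000 = 3.333333
Exact value: 3.333333
Error: 0.000000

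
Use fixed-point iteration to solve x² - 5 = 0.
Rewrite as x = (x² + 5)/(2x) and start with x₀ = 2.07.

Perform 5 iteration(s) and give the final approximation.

Equation: x² - 5 = 0
Fixed-point form: x = (x² + 5)/(2x)
x₀ = 2.07

x_1 = g(2.070000) = 2.242729
x_2 = g(2.242729) = 2.236078
x_3 = g(2.236078) = 2.236068
x_4 = g(2.236068) = 2.236068
x_5 = g(2.236068) = 2.236068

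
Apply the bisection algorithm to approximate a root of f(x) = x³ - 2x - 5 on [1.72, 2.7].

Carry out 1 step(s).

f(x) = x³ - 2x - 5
Initial interval: [1.72, 2.7]

Iteration 1:
  c_1 = (1.720000 + 2.700000)/2 = 2.210000
  f(c_1) = f(2.210000) = 1.373861
  f(a) × f(c) < 0, new interval: [1.720000, 2.210000]

After 1 iteration(s), the approximation is c_1 = 2.210000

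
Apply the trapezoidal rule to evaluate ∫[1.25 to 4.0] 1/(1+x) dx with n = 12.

f(x) = 1/(1+x)
a = 1.25, b = 4.0, n = 12
h = (b - a)/n = 0.229167

Trapezoidal rule: (h/2)[f(x₀) + 2f(x₁) + 2f(x₂) + ... + f(xₙ)]

x_0 = 1.2500, f(x_0) = 0.444444, coefficient = 1
x_1 = 1.4792, f(x_1) = 0.403361, coefficient = 2
x_2 = 1.7083, f(x_2) = 0.369231, coefficient = 2
x_3 = 1.9375, f(x_3) = 0.340426, coefficient = 2
x_4 = 2.1667, f(x_4) = 0.315789, coefficient = 2
x_5 = 2.3958, f(x_5) = 0.294479, coefficient = 2
x_6 = 2.6250, f(x_6) = 0.275862, coefficient = 2
x_7 = 2.8542, f(x_7) = 0.259459, coefficient = 2
x_8 = 3.0833, f(x_8) = 0.244898, coefficient = 2
x_9 = 3.3125, f(x_9) = 0.231884, coefficient = 2
x_10 = 3.5417, f(x_10) = 0.220183, coefficient = 2
x_11 = 3.7708, f(x_11) = 0.209607, coefficient = 2
x_12 = 4.0000, f(x_12) = 0.200000, coefficient = 1

I ≈ (0.229167/2) × 6.974804 = 0.799196
Exact value: 0.798508
Error: 0.000689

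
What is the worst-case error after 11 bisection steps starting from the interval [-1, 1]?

Bisection error bound: |error| ≤ (b-a)/2^n
|error| ≤ (1 - (-1))/2^11 = 2/2^11
|error| ≤ 0.0009765625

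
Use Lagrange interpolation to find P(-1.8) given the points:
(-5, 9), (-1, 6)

Lagrange interpolation formula:
P(x) = Σ yᵢ × Lᵢ(x)
where Lᵢ(x) = Π_{j≠i} (x - xⱼ)/(xᵢ - xⱼ)

L_0(-1.8) = (-1.8 - (-1))/(-5 - (-1)) = 0.200000
L_1(-1.8) = (-1.8 - (-5))/(-1 - (-5)) = 0.800000

P(-1.8) = 9×L_0(-1.8) + 6×L_1(-1.8)
P(-1.8) = 6.600000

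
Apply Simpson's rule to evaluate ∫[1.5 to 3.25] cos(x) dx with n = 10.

f(x) = cos(x)
a = 1.5, b = 3.25, n = 10
h = (b - a)/n = 0.175000

Simpson's rule: (h/3)[f(x₀) + 4f(x₁) + 2f(x₂) + ... + f(xₙ)]

x_0 = 1.5000, f(x_0) = 0.070737, coefficient = 1
x_1 = 1.6750, f(x_1) = -0.104015, coefficient = 4
x_2 = 1.8500, f(x_2) = -0.275590, coefficient = 2
x_3 = 2.0250, f(x_3) = -0.438747, coefficient = 4
x_4 = 2.2000, f(x_4) = -0.588501, coefficient = 2
x_5 = 2.3750, f(x_5) = -0.720278, coefficient = 4
x_6 = 2.5500, f(x_6) = -0.830054, coefficient = 2
x_7 = 2.7250, f(x_7) = -0.914473, coefficient = 4
x_8 = 2.9000, f(x_8) = -0.970958, coefficient = 2
x_9 = 3.0750, f(x_9) = -0.997784, coefficient = 4
x_10 = 3.2500, f(x_10) = -0.994130, coefficient = 1

I ≈ (0.175000/3) × -18.954787 = -1.105696
Exact value: -1.105690
Error: 0.000006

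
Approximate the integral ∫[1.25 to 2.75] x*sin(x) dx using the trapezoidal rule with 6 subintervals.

f(x) = x*sin(x)
a = 1.25, b = 2.75, n = 6
h = (b - a)/n = 0.250000

Trapezoidal rule: (h/2)[f(x₀) + 2f(x₁) + 2f(x₂) + ... + f(xₙ)]

x_0 = 1.2500, f(x_0) = 1.186231, coefficient = 1
x_1 = 1.5000, f(x_1) = 1.496242, coefficient = 2
x_2 = 1.7500, f(x_2) = 1.721975, coefficient = 2
x_3 = 2.0000, f(x_3) = 1.818595, coefficient = 2
x_4 = 2.2500, f(x_4) = 1.750665, coefficient = 2
x_5 = 2.5000, f(x_5) = 1.496180, coefficient = 2
x_6 = 2.7500, f(x_6) = 1.049568, coefficient = 1

I ≈ (0.250000/2) × 18.803114 = 2.350389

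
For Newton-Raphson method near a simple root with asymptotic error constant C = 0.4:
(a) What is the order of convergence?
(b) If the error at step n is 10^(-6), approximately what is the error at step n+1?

(a) Newton-Raphson has quadratic (order 2) convergence near simple roots.
    This means |e_{n+1}| ≈ C|e_n|².

(b) With |e_n| = 10^(-6) and C = 0.4:
    |e_{n+1}| ≈ 0.4 × (10^(-6))² = 0.4 × 10^(-12)

(a) 2 (quadratic); (b) |e_{n+1}| ≈ 4.000e-13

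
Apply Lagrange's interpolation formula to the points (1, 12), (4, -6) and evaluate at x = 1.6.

Lagrange interpolation formula:
P(x) = Σ yᵢ × Lᵢ(x)
where Lᵢ(x) = Π_{j≠i} (x - xⱼ)/(xᵢ - xⱼ)

L_0(1.6) = (1.6 - 4)/(1 - 4) = 0.800000
L_1(1.6) = (1.6 - 1)/(4 - 1) = 0.200000

P(1.6) = 12×L_0(1.6) + (-6)×L_1(1.6)
P(1.6) = 8.400000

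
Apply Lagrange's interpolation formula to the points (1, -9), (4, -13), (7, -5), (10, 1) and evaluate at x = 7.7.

Lagrange interpolation formula:
P(x) = Σ yᵢ × Lᵢ(x)
where Lᵢ(x) = Π_{j≠i} (x - xⱼ)/(xᵢ - xⱼ)

L_0(7.7) = (7.7 - 4)/(1 - 4) × (7.7 - 7)/(1 - 7) × (7.7 - 10)/(1 - 10) = 0.036772
L_1(7.7) = (7.7 - 1)/(4 - 1) × (7.7 - 7)/(4 - 7) × (7.7 - 10)/(4 - 10) = -0.199759
L_2(7.7) = (7.7 - 1)/(7 - 1) × (7.7 - 4)/(7 - 4) × (7.7 - 10)/(7 - 10) = 1.055870
L_3(7.7) = (7.7 - 1)/(10 - 1) × (7.7 - 4)/(10 - 4) × (7.7 - 7)/(10 - 7) = 0.107117

P(7.7) = (-9)×L_0(7.7) + (-13)×L_1(7.7) + (-5)×L_2(7.7) + 1×L_3(7.7)
P(7.7) = -2.906309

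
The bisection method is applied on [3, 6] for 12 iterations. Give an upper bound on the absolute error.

Bisection error bound: |error| ≤ (b-a)/2^n
|error| ≤ (6 - 3)/2^12 = 3/2^12
|error| ≤ 0.0007324219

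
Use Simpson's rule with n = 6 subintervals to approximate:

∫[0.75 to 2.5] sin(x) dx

f(x) = sin(x)
a = 0.75, b = 2.5, n = 6
h = (b - a)/n = 0.291667

Simpson's rule: (h/3)[f(x₀) + 4f(x₁) + 2f(x₂) + ... + f(xₙ)]

x_0 = 0.7500, f(x_0) = 0.681639, coefficient = 1
x_1 = 1.0417, f(x_1) = 0.863247, coefficient = 4
x_2 = 1.3333, f(x_2) = 0.971938, coefficient = 2
x_3 = 1.6250, f(x_3) = 0.998531, coefficient = 4
x_4 = 1.9167, f(x_4) = 0.940781, coefficient = 2
x_5 = 2.2083, f(x_5) = 0.803564, coefficient = 4
x_6 = 2.5000, f(x_6) = 0.598472, coefficient = 1

I ≈ (0.291667/3) × 15.766917 = 1.532895
Exact value: 1.532832
Error: 0.000062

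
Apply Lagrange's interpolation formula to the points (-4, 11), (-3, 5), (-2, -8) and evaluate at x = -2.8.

Lagrange interpolation formula:
P(x) = Σ yᵢ × Lᵢ(x)
where Lᵢ(x) = Π_{j≠i} (x - xⱼ)/(xᵢ - xⱼ)

L_0(-2.8) = (-2.8 - (-3))/(-4 - (-3)) × (-2.8 - (-2))/(-4 - (-2)) = -0.080000
L_1(-2.8) = (-2.8 - (-4))/(-3 - (-4)) × (-2.8 - (-2))/(-3 - (-2)) = 0.960000
L_2(-2.8) = (-2.8 - (-4))/(-2 - (-4)) × (-2.8 - (-3))/(-2 - (-3)) = 0.120000

P(-2.8) = 11×L_0(-2.8) + 5×L_1(-2.8) + (-8)×L_2(-2.8)
P(-2.8) = 2.960000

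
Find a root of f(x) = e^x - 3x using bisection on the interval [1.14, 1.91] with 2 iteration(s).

f(x) = e^x - 3x
Initial interval: [1.14, 1.91]

Iteration 1:
  c_1 = (1.140000 + 1.910000)/2 = 1.525000
  f(c_1) = f(1.525000) = 0.020144
  f(a) × f(c) < 0, new interval: [1.140000, 1.525000]
Iteration 2:
  c_2 = (1.140000 + 1.525000)/2 = 1.332500
  f(c_2) = f(1.332500) = -0.206992
  f(a) × f(c) ≥ 0, new interval: [1.332500, 1.525000]

After 2 iteration(s), the approximation is c_2 = 1.332500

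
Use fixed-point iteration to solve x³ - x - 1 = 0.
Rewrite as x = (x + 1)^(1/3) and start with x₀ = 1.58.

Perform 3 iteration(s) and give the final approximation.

Equation: x³ - x - 1 = 0
Fixed-point form: x = (x + 1)^(1/3)
x₀ = 1.58

x_1 = g(1.580000) = 1.371534
x_2 = g(1.371534) = 1.333551
x_3 = g(1.333551) = 1.326394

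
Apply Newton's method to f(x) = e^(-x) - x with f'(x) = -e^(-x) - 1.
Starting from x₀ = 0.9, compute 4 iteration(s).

f(x) = e^(-x) - x
f'(x) = -e^(-x) - 1
x₀ = 0.9

Newton-Raphson formula: x_{n+1} = x_n - f(x_n)/f'(x_n)

Iteration 1:
  f(0.900000) = -0.493430
  f'(0.900000) = -1.406570
  x_1 = 0.900000 - (-0.493430)/(-1.406570) = 0.549196
Iteration 2:
  f(0.549196) = 0.028218
  f'(0.549196) = -1.577414
  x_2 = 0.549196 - 0.028218/(-1.577414) = 0.567085
Iteration 3:
  f(0.567085) = 0.000092
  f'(0.567085) = -1.567177
  x_3 = 0.567085 - 0.000092/(-1.567177) = 0.567143
Iteration 4:
  f(0.567143) = 0.000000
  f'(0.567143) = -1.567143
  x_4 = 0.567143 - 0.000000/(-1.567143) = 0.567143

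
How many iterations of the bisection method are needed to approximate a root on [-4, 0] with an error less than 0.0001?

We need (b-a)/2^n ≤ 0.0001
(0 - (-4))/2^n ≤ 0.0001
4/2^n ≤ 0.0001
2^n ≥ 40000
n ≥ log₂(40000) = 15.29
n ≥ 16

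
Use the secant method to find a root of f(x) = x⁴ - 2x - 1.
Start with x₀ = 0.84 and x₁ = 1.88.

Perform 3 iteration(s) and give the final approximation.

f(x) = x⁴ - 2x - 1
x₀ = 0.84, x₁ = 1.88

Secant formula: x_{n+1} = x_n - f(x_n)(x_n - x_{n-1})/(f(x_n) - f(x_{n-1}))

Iteration 1:
  f(0.840000) = -2.182129
  f(1.880000) = 7.731983
  x_2 = 1.880000 - 7.731983×(1.880000 - 0.840000)/(7.731983 - (-2.182129))
       = 1.068907
Iteration 2:
  f(1.880000) = 7.731983
  f(1.068907) = -1.832364
  x_3 = 1.068907 - (-1.832364)×(1.068907 - 1.880000)/(-1.832364 - 7.731983)
       = 1.224299
Iteration 3:
  f(1.068907) = -1.832364
  f(1.224299) = -1.201874
  x_4 = 1.224299 - (-1.201874)×(1.224299 - 1.068907)/(-1.201874 - (-1.832364))
       = 1.520514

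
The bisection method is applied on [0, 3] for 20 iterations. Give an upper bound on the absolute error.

Bisection error bound: |error| ≤ (b-a)/2^n
|error| ≤ (3 - 0)/2^20 = 3/2^20
|error| ≤ 0.0000028610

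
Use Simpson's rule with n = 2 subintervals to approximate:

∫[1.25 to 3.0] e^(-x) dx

f(x) = e^(-x)
a = 1.25, b = 3.0, n = 2
h = (b - a)/n = 0.875000

Simpson's rule: (h/3)[f(x₀) + 4f(x₁) + 2f(x₂) + ... + f(xₙ)]

x_0 = 1.2500, f(x_0) = 0.286505, coefficient = 1
x_1 = 2.1250, f(x_1) = 0.119433, coefficient = 4
x_2 = 3.0000, f(x_2) = 0.049787, coefficient = 1

I ≈ (0.875000/3) × 0.814024 = 0.237424
Exact value: 0.236718
Error: 0.000706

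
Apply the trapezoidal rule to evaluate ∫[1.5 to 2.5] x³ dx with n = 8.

f(x) = x³
a = 1.5, b = 2.5, n = 8
h = (b - a)/n = 0.125000

Trapezoidal rule: (h/2)[f(x₀) + 2f(x₁) + 2f(x₂) + ... + f(xₙ)]

x_0 = 1.5000, f(x_0) = 3.375000, coefficient = 1
x_1 = 1.6250, f(x_1) = 4.291016, coefficient = 2
x_2 = 1.7500, f(x_2) = 5.359375, coefficient = 2
x_3 = 1.8750, f(x_3) = 6.591797, coefficient = 2
x_4 = 2.0000, f(x_4) = 8.000000, coefficient = 2
x_5 = 2.1250, f(x_5) = 9.595703, coefficient = 2
x_6 = 2.2500, f(x_6) = 11.390625, coefficient = 2
x_7 = 2.3750, f(x_7) = 13.396484, coefficient = 2
x_8 = 2.5000, f(x_8) = 15.625000, coefficient = 1

I ≈ (0.125000/2) × 136.250000 = 8.515625
Exact value: 8.500000
Error: 0.015625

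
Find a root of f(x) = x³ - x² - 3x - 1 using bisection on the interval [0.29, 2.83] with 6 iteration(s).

f(x) = x³ - x² - 3x - 1
Initial interval: [0.29, 2.83]

Iteration 1:
  c_1 = (0.290000 + 2.830000)/2 = 1.560000
  f(c_1) = f(1.560000) = -4.317184
  f(a) × f(c) ≥ 0, new interval: [1.560000, 2.830000]
Iteration 2:
  c_2 = (1.560000 + 2.830000)/2 = 2.195000
  f(c_2) = f(2.195000) = -1.827460
  f(a) × f(c) ≥ 0, new interval: [2.195000, 2.830000]
Iteration 3:
  c_3 = (2.195000 + 2.830000)/2 = 2.512500
  f(c_3) = f(2.512500) = 1.010393
  f(a) × f(c) < 0, new interval: [2.195000, 2.512500]
Iteration 4:
  c_4 = (2.195000 + 2.512500)/2 = 2.353750
  f(c_4) = f(2.353750) = -0.561287
  f(a) × f(c) ≥ 0, new interval: [2.353750, 2.512500]
Iteration 5:
  c_5 = (2.353750 + 2.512500)/2 = 2.433125
  f(c_5) = f(2.433125) = 0.184864
  f(a) × f(c) < 0, new interval: [2.353750, 2.433125]
Iteration 6:
  c_6 = (2.353750 + 2.433125)/2 = 2.393438
  f(c_6) = f(2.393438) = -0.197946
  f(a) × f(c) ≥ 0, new interval: [2.393438, 2.433125]

After 6 iteration(s), the approximation is c_6 = 2.393438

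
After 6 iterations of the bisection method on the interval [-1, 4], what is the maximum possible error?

Bisection error bound: |error| ≤ (b-a)/2^n
|error| ≤ (4 - (-1))/2^6 = 5/2^6
|error| ≤ 0.0781250000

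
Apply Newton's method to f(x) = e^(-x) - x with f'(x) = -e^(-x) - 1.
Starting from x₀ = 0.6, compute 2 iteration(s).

f(x) = e^(-x) - x
f'(x) = -e^(-x) - 1
x₀ = 0.6

Newton-Raphson formula: x_{n+1} = x_n - f(x_n)/f'(x_n)

Iteration 1:
  f(0.600000) = -0.051188
  f'(0.600000) = -1.548812
  x_1 = 0.600000 - (-0.051188)/(-1.548812) = 0.566950
Iteration 2:
  f(0.566950) = 0.000303
  f'(0.566950) = -1.567253
  x_2 = 0.566950 - 0.000303/(-1.567253) = 0.567143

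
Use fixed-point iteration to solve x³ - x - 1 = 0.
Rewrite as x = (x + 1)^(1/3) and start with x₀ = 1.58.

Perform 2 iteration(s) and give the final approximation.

Equation: x³ - x - 1 = 0
Fixed-point form: x = (x + 1)^(1/3)
x₀ = 1.58

x_1 = g(1.580000) = 1.371534
x_2 = g(1.371534) = 1.333551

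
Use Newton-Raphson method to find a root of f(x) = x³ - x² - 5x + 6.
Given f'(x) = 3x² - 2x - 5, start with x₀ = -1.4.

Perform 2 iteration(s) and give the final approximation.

f(x) = x³ - x² - 5x + 6
f'(x) = 3x² - 2x - 5
x₀ = -1.4

Newton-Raphson formula: x_{n+1} = x_n - f(x_n)/f'(x_n)

Iteration 1:
  f(-1.400000) = 8.296000
  f'(-1.400000) = 3.680000
  x_1 = -1.400000 - 8.296000/3.680000 = -3.654348
Iteration 2:
  f(-3.654348) = -37.883623
  f'(-3.654348) = 42.371470
  x_2 = -3.654348 - (-37.883623)/42.371470 = -2.760265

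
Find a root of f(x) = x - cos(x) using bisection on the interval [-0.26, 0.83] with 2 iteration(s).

f(x) = x - cos(x)
Initial interval: [-0.26, 0.83]

Iteration 1:
  c_1 = (-0.260000 + 0.830000)/2 = 0.285000
  f(c_1) = f(0.285000) = -0.674662
  f(a) × f(c) ≥ 0, new interval: [0.285000, 0.830000]
Iteration 2:
  c_2 = (0.285000 + 0.830000)/2 = 0.557500
  f(c_2) = f(0.557500) = -0.291080
  f(a) × f(c) ≥ 0, new interval: [0.557500, 0.830000]

After 2 iteration(s), the approximation is c_2 = 0.557500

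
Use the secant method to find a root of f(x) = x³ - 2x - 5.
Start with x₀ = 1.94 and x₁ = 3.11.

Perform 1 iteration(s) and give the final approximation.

f(x) = x³ - 2x - 5
x₀ = 1.94, x₁ = 3.11

Secant formula: x_{n+1} = x_n - f(x_n)(x_n - x_{n-1})/(f(x_n) - f(x_{n-1}))

Iteration 1:
  f(1.940000) = -1.578616
  f(3.110000) = 18.860231
  x_2 = 3.110000 - 18.860231×(3.110000 - 1.940000)/(18.860231 - (-1.578616))
       = 2.030366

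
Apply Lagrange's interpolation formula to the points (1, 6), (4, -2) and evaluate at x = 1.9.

Lagrange interpolation formula:
P(x) = Σ yᵢ × Lᵢ(x)
where Lᵢ(x) = Π_{j≠i} (x - xⱼ)/(xᵢ - xⱼ)

L_0(1.9) = (1.9 - 4)/(1 - 4) = 0.700000
L_1(1.9) = (1.9 - 1)/(4 - 1) = 0.300000

P(1.9) = 6×L_0(1.9) + (-2)×L_1(1.9)
P(1.9) = 3.600000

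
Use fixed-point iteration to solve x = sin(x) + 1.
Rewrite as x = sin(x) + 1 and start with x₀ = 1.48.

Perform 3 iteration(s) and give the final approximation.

Equation: x = sin(x) + 1
Fixed-point form: x = sin(x) + 1
x₀ = 1.48

x_1 = g(1.480000) = 1.995881
x_2 = g(1.995881) = 1.911004
x_3 = g(1.911004) = 1.942685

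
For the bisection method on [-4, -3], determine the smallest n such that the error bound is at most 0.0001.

We need (b-a)/2^n ≤ 0.0001
(-3 - (-4))/2^n ≤ 0.0001
1/2^n ≤ 0.0001
2^n ≥ 10000
n ≥ log₂(10000) = 13.29
n ≥ 14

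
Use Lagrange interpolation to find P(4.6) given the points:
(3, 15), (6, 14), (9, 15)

Lagrange interpolation formula:
P(x) = Σ yᵢ × Lᵢ(x)
where Lᵢ(x) = Π_{j≠i} (x - xⱼ)/(xᵢ - xⱼ)

L_0(4.6) = (4.6 - 6)/(3 - 6) × (4.6 - 9)/(3 - 9) = 0.342222
L_1(4.6) = (4.6 - 3)/(6 - 3) × (4.6 - 9)/(6 - 9) = 0.782222
L_2(4.6) = (4.6 - 3)/(9 - 3) × (4.6 - 6)/(9 - 6) = -0.124444

P(4.6) = 15×L_0(4.6) + 14×L_1(4.6) + 15×L_2(4.6)
P(4.6) = 14.217778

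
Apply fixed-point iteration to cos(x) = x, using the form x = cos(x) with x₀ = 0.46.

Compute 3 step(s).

Equation: cos(x) = x
Fixed-point form: x = cos(x)
x₀ = 0.46

x_1 = g(0.460000) = 0.896052
x_2 = g(0.896052) = 0.624697
x_3 = g(0.624697) = 0.811140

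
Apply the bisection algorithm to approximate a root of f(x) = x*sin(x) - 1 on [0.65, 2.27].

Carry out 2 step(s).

f(x) = x*sin(x) - 1
Initial interval: [0.65, 2.27]

Iteration 1:
  c_1 = (0.650000 + 2.270000)/2 = 1.460000
  f(c_1) = f(1.460000) = 0.451048
  f(a) × f(c) < 0, new interval: [0.650000, 1.460000]
Iteration 2:
  c_2 = (0.650000 + 1.460000)/2 = 1.055000
  f(c_2) = f(1.055000) = -0.082255
  f(a) × f(c) ≥ 0, new interval: [1.055000, 1.460000]

After 2 iteration(s), the approximation is c_2 = 1.055000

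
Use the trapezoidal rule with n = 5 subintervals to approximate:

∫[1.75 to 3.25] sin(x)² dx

f(x) = sin(x)²
a = 1.75, b = 3.25, n = 5
h = (b - a)/n = 0.300000

Trapezoidal rule: (h/2)[f(x₀) + 2f(x₁) + 2f(x₂) + ... + f(xₙ)]

x_0 = 1.7500, f(x_0) = 0.968228, coefficient = 1
x_1 = 2.0500, f(x_1) = 0.787412, coefficient = 2
x_2 = 2.3500, f(x_2) = 0.506194, coefficient = 2
x_3 = 2.6500, f(x_3) = 0.222813, coefficient = 2
x_4 = 2.9500, f(x_4) = 0.036261, coefficient = 2
x_5 = 3.2500, f(x_5) = 0.011706, coefficient = 1

I ≈ (0.300000/2) × 4.085294 = 0.612794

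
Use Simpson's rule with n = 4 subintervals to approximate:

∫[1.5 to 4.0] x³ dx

f(x) = x³
a = 1.5, b = 4.0, n = 4
h = (b - a)/n = 0.625000

Simpson's rule: (h/3)[f(x₀) + 4f(x₁) + 2f(x₂) + ... + f(xₙ)]

x_0 = 1.5000, f(x_0) = 3.375000, coefficient = 1
x_1 = 2.1250, f(x_1) = 9.595703, coefficient = 4
x_2 = 2.7500, f(x_2) = 20.796875, coefficient = 2
x_3 = 3.3750, f(x_3) = 38.443359, coefficient = 4
x_4 = 4.0000, f(x_4) = 64.000000, coefficient = 1

I ≈ (0.625000/3) × 301.125000 = 62.734375
Exact value: 62.734375
Error: 0.000000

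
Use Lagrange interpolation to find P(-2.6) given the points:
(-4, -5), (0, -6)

Lagrange interpolation formula:
P(x) = Σ yᵢ × Lᵢ(x)
where Lᵢ(x) = Π_{j≠i} (x - xⱼ)/(xᵢ - xⱼ)

L_0(-2.6) = (-2.6 - 0)/(-4 - 0) = 0.650000
L_1(-2.6) = (-2.6 - (-4))/(0 - (-4)) = 0.350000

P(-2.6) = (-5)×L_0(-2.6) + (-6)×L_1(-2.6)
P(-2.6) = -5.350000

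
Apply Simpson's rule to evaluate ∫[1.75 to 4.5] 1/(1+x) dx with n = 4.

f(x) = 1/(1+x)
a = 1.75, b = 4.5, n = 4
h = (b - a)/n = 0.687500

Simpson's rule: (h/3)[f(x₀) + 4f(x₁) + 2f(x₂) + ... + f(xₙ)]

x_0 = 1.7500, f(x_0) = 0.363636, coefficient = 1
x_1 = 2.4375, f(x_1) = 0.290909, coefficient = 4
x_2 = 3.1250, f(x_2) = 0.242424, coefficient = 2
x_3 = 3.8125, f(x_3) = 0.207792, coefficient = 4
x_4 = 4.5000, f(x_4) = 0.181818, coefficient = 1

I ≈ (0.687500/3) × 3.025108 = 0.693254
Exact value: 0.693147
Error: 0.000107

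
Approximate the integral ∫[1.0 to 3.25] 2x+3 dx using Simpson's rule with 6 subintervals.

f(x) = 2x+3
a = 1.0, b = 3.25, n = 6
h = (b - a)/n = 0.375000

Simpson's rule: (h/3)[f(x₀) + 4f(x₁) + 2f(x₂) + ... + f(xₙ)]

x_0 = 1.0000, f(x_0) = 5.000000, coefficient = 1
x_1 = 1.3750, f(x_1) = 5.750000, coefficient = 4
x_2 = 1.7500, f(x_2) = 6.500000, coefficient = 2
x_3 = 2.1250, f(x_3) = 7.250000, coefficient = 4
x_4 = 2.5000, f(x_4) = 8.000000, coefficient = 2
x_5 = 2.8750, f(x_5) = 8.750000, coefficient = 4
x_6 = 3.2500, f(x_6) = 9.500000, coefficient = 1

I ≈ (0.375000/3) × 130.500000 = 16.312500
Exact value: 16.312500
Error: 0.000000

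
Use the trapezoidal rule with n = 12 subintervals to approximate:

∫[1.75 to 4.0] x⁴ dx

f(x) = x⁴
a = 1.75, b = 4.0, n = 12
h = (b - a)/n = 0.187500

Trapezoidal rule: (h/2)[f(x₀) + 2f(x₁) + 2f(x₂) + ... + f(xₙ)]

x_0 = 1.7500, f(x_0) = 9.378906, coefficient = 1
x_1 = 1.9375, f(x_1) = 14.091812, coefficient = 2
x_2 = 2.1250, f(x_2) = 20.390869, coefficient = 2
x_3 = 2.3125, f(x_3) = 28.597427, coefficient = 2
x_4 = 2.5000, f(x_4) = 39.062500, coefficient = 2
x_5 = 2.6875, f(x_5) = 52.166763, coefficient = 2
x_6 = 2.8750, f(x_6) = 68.320557, coefficient = 2
x_7 = 3.0625, f(x_7) = 87.963882, coefficient = 2
x_8 = 3.2500, f(x_8) = 111.566406, coefficient = 2
x_9 = 3.4375, f(x_9) = 139.627457, coefficient = 2
x_10 = 3.6250, f(x_10) = 172.676025, coefficient = 2
x_11 = 3.8125, f(x_11) = 211.270767, coefficient = 2
x_12 = 4.0000, f(x_12) = 256.000000, coefficient = 1

I ≈ (0.187500/2) × 2156.847839 = 202.204485
Exact value: 201.517383
Error: 0.687102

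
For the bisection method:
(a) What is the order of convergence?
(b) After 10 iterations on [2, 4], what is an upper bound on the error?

(a) Bisection has linear (order 1) convergence; the error is halved each step.

(b) Error bound = (b-a)/2^n = (4 - 2)/2^{10}
    = 2/2^{10}

(a) 1 (linear); (b) error ≤ 1.95e-03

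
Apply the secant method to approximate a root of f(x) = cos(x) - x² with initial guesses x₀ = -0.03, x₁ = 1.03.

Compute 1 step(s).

f(x) = cos(x) - x²
x₀ = -0.03, x₁ = 1.03

Secant formula: x_{n+1} = x_n - f(x_n)(x_n - x_{n-1})/(f(x_n) - f(x_{n-1}))

Iteration 1:
  f(-0.030000) = 0.998650
  f(1.030000) = -0.546081
  x_2 = 1.030000 - (-0.546081)×(1.030000 - (-0.030000))/(-0.546081 - 0.998650)
       = 0.655277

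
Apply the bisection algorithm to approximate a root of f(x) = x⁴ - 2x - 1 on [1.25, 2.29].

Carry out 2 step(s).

f(x) = x⁴ - 2x - 1
Initial interval: [1.25, 2.29]

Iteration 1:
  c_1 = (1.250000 + 2.290000)/2 = 1.770000
  f(c_1) = f(1.770000) = 5.275062
  f(a) × f(c) < 0, new interval: [1.250000, 1.770000]
Iteration 2:
  c_2 = (1.250000 + 1.770000)/2 = 1.510000
  f(c_2) = f(1.510000) = 1.178856
  f(a) × f(c) < 0, new interval: [1.250000, 1.510000]

After 2 iteration(s), the approximation is c_2 = 1.510000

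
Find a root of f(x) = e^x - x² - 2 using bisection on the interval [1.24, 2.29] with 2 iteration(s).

f(x) = e^x - x² - 2
Initial interval: [1.24, 2.29]

Iteration 1:
  c_1 = (1.240000 + 2.290000)/2 = 1.765000
  f(c_1) = f(1.765000) = 0.726347
  f(a) × f(c) < 0, new interval: [1.240000, 1.765000]
Iteration 2:
  c_2 = (1.240000 + 1.765000)/2 = 1.502500
  f(c_2) = f(1.502500) = 0.235401
  f(a) × f(c) < 0, new interval: [1.240000, 1.502500]

After 2 iteration(s), the approximation is c_2 = 1.502500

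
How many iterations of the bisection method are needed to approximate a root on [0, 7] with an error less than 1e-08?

We need (b-a)/2^n ≤ 1e-08
(7 - 0)/2^n ≤ 1e-08
7/2^n ≤ 1e-08
2^n ≥ 700000000
n ≥ log₂(700000000) = 29.38
n ≥ 30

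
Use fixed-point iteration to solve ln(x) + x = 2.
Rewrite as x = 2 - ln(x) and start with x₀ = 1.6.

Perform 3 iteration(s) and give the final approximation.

Equation: ln(x) + x = 2
Fixed-point form: x = 2 - ln(x)
x₀ = 1.6

x_1 = g(1.600000) = 1.529996
x_2 = g(1.529996) = 1.574735
x_3 = g(1.574735) = 1.545913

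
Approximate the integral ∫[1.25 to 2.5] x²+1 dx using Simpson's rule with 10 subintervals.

f(x) = x²+1
a = 1.25, b = 2.5, n = 10
h = (b - a)/n = 0.125000

Simpson's rule: (h/3)[f(x₀) + 4f(x₁) + 2f(x₂) + ... + f(xₙ)]

x_0 = 1.2500, f(x_0) = 2.562500, coefficient = 1
x_1 = 1.3750, f(x_1) = 2.890625, coefficient = 4
x_2 = 1.5000, f(x_2) = 3.250000, coefficient = 2
x_3 = 1.6250, f(x_3) = 3.640625, coefficient = 4
x_4 = 1.7500, f(x_4) = 4.062500, coefficient = 2
x_5 = 1.8750, f(x_5) = 4.515625, coefficient = 4
x_6 = 2.0000, f(x_6) = 5.000000, coefficient = 2
x_7 = 2.1250, f(x_7) = 5.515625, coefficient = 4
x_8 = 2.2500, f(x_8) = 6.062500, coefficient = 2
x_9 = 2.3750, f(x_9) = 6.640625, coefficient = 4
x_10 = 2.5000, f(x_10) = 7.250000, coefficient = 1

I ≈ (0.125000/3) × 139.375000 = 5.807292
Exact value: 5.807292
Error: 0.000000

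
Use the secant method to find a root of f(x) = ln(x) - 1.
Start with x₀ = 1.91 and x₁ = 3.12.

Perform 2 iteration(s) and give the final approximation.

f(x) = ln(x) - 1
x₀ = 1.91, x₁ = 3.12

Secant formula: x_{n+1} = x_n - f(x_n)(x_n - x_{n-1})/(f(x_n) - f(x_{n-1}))

Iteration 1:
  f(1.910000) = -0.352897
  f(3.120000) = 0.137833
  x_2 = 3.120000 - 0.137833×(3.120000 - 1.910000)/(0.137833 - (-0.352897))
       = 2.780143
Iteration 2:
  f(3.120000) = 0.137833
  f(2.780143) = 0.022502
  x_3 = 2.780143 - 0.022502×(2.780143 - 3.120000)/(0.022502 - 0.137833)
       = 2.713833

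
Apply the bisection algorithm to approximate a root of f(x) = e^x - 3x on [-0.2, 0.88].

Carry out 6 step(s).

f(x) = e^x - 3x
Initial interval: [-0.2, 0.88]

Iteration 1:
  c_1 = (-0.200000 + 0.880000)/2 = 0.340000
  f(c_1) = f(0.340000) = 0.384948
  f(a) × f(c) ≥ 0, new interval: [0.340000, 0.880000]
Iteration 2:
  c_2 = (0.340000 + 0.880000)/2 = 0.610000
  f(c_2) = f(0.610000) = 0.010431
  f(a) × f(c) ≥ 0, new interval: [0.610000, 0.880000]
Iteration 3:
  c_3 = (0.610000 + 0.880000)/2 = 0.745000
  f(c_3) = f(0.745000) = -0.128559
  f(a) × f(c) < 0, new interval: [0.610000, 0.745000]
Iteration 4:
  c_4 = (0.610000 + 0.745000)/2 = 0.677500
  f(c_4) = f(0.677500) = -0.063551
  f(a) × f(c) < 0, new interval: [0.610000, 0.677500]
Iteration 5:
  c_5 = (0.610000 + 0.677500)/2 = 0.643750
  f(c_5) = f(0.643750) = -0.027644
  f(a) × f(c) < 0, new interval: [0.610000, 0.643750]
Iteration 6:
  c_6 = (0.610000 + 0.643750)/2 = 0.626875
  f(c_6) = f(0.626875) = -0.008873
  f(a) × f(c) < 0, new interval: [0.610000, 0.626875]

After 6 iteration(s), the approximation is c_6 = 0.626875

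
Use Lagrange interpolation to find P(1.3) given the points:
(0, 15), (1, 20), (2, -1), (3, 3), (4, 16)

Lagrange interpolation formula:
P(x) = Σ yᵢ × Lᵢ(x)
where Lᵢ(x) = Π_{j≠i} (x - xⱼ)/(xᵢ - xⱼ)

L_0(1.3) = (1.3 - 1)/(0 - 1) × (1.3 - 2)/(0 - 2) × (1.3 - 3)/(0 - 3) × (1.3 - 4)/(0 - 4) = -0.040163
L_1(1.3) = (1.3 - 0)/(1 - 0) × (1.3 - 2)/(1 - 2) × (1.3 - 3)/(1 - 3) × (1.3 - 4)/(1 - 4) = 0.696150
L_2(1.3) = (1.3 - 0)/(2 - 0) × (1.3 - 1)/(2 - 1) × (1.3 - 3)/(2 - 3) × (1.3 - 4)/(2 - 4) = 0.447525
L_3(1.3) = (1.3 - 0)/(3 - 0) × (1.3 - 1)/(3 - 1) × (1.3 - 2)/(3 - 2) × (1.3 - 4)/(3 - 4) = -0.122850
L_4(1.3) = (1.3 - 0)/(4 - 0) × (1.3 - 1)/(4 - 1) × (1.3 - 2)/(4 - 2) × (1.3 - 3)/(4 - 3) = 0.019338

P(1.3) = 15×L_0(1.3) + 20×L_1(1.3) + (-1)×L_2(1.3) + 3×L_3(1.3) + 16×L_4(1.3)
P(1.3) = 12.813887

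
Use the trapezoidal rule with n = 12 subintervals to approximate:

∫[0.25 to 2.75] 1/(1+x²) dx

f(x) = 1/(1+x²)
a = 0.25, b = 2.75, n = 12
h = (b - a)/n = 0.208333

Trapezoidal rule: (h/2)[f(x₀) + 2f(x₁) + 2f(x₂) + ... + f(xₙ)]

x_0 = 0.2500, f(x_0) = 0.941176, coefficient = 1
x_1 = 0.4583, f(x_1) = 0.826399, coefficient = 2
x_2 = 0.6667, f(x_2) = 0.692308, coefficient = 2
x_3 = 0.8750, f(x_3) = 0.566372, coefficient = 2
x_4 = 1.0833, f(x_4) = 0.460064, coefficient = 2
x_5 = 1.2917, f(x_5) = 0.374756, coefficient = 2
x_6 = 1.5000, f(x_6) = 0.307692, coefficient = 2
x_7 = 1.7083, f(x_7) = 0.255206, coefficient = 2
x_8 = 1.9167, f(x_8) = 0.213967, coefficient = 2
x_9 = 2.1250, f(x_9) = 0.181303, coefficient = 2
x_10 = 2.3333, f(x_10) = 0.155172, coefficient = 2
x_11 = 2.5417, f(x_11) = 0.134047, coefficient = 2
x_12 = 2.7500, f(x_12) = 0.116788, coefficient = 1

I ≈ (0.208333/2) × 9.392537 = 0.978389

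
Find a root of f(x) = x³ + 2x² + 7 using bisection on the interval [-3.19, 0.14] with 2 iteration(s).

f(x) = x³ + 2x² + 7
Initial interval: [-3.19, 0.14]

Iteration 1:
  c_1 = (-3.190000 + 0.140000)/2 = -1.525000
  f(c_1) = f(-1.525000) = 8.104672
  f(a) × f(c) < 0, new interval: [-3.190000, -1.525000]
Iteration 2:
  c_2 = (-3.190000 + (-1.525000))/2 = -2.357500
  f(c_2) = f(-2.357500) = 5.013084
  f(a) × f(c) < 0, new interval: [-3.190000, -2.357500]

After 2 iteration(s), the approximation is c_2 = -2.357500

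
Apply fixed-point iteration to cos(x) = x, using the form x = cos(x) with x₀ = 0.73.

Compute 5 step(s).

Equation: cos(x) = x
Fixed-point form: x = cos(x)
x₀ = 0.73

x_1 = g(0.730000) = 0.745174
x_2 = g(0.745174) = 0.734970
x_3 = g(0.734970) = 0.741851
x_4 = g(0.741851) = 0.737219
x_5 = g(0.737219) = 0.740341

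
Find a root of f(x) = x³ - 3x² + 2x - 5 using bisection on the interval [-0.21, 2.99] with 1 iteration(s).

f(x) = x³ - 3x² + 2x - 5
Initial interval: [-0.21, 2.99]

Iteration 1:
  c_1 = (-0.210000 + 2.990000)/2 = 1.390000
  f(c_1) = f(1.390000) = -5.330681
  f(a) × f(c) ≥ 0, new interval: [1.390000, 2.990000]

After 1 iteration(s), the approximation is c_1 = 1.390000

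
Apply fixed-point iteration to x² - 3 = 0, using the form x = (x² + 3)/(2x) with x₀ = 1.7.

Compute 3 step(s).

Equation: x² - 3 = 0
Fixed-point form: x = (x² + 3)/(2x)
x₀ = 1.7

x_1 = g(1.700000) = 1.732353
x_2 = g(1.732353) = 1.732051
x_3 = g(1.732051) = 1.732051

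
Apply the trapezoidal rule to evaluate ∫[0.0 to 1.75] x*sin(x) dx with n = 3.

f(x) = x*sin(x)
a = 0.0, b = 1.75, n = 3
h = (b - a)/n = 0.583333

Trapezoidal rule: (h/2)[f(x₀) + 2f(x₁) + 2f(x₂) + ... + f(xₙ)]

x_0 = 0.0000, f(x_0) = 0.000000, coefficient = 1
x_1 = 0.5833, f(x_1) = 0.321305, coefficient = 2
x_2 = 1.1667, f(x_2) = 1.072686, coefficient = 2
x_3 = 1.7500, f(x_3) = 1.721975, coefficient = 1

I ≈ (0.583333/2) × 4.509958 = 1.315404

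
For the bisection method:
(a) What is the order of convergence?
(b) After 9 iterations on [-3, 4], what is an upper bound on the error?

(a) Bisection has linear (order 1) convergence; the error is halved each step.

(b) Error bound = (b-a)/2^n = (4 - (-3))/2^{9}
    = 7/2^{9}

(a) 1 (linear); (b) error ≤ 1.37e-02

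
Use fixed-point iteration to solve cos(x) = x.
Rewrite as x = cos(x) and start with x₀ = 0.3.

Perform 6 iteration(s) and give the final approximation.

Equation: cos(x) = x
Fixed-point form: x = cos(x)
x₀ = 0.3

x_1 = g(0.300000) = 0.955336
x_2 = g(0.955336) = 0.577334
x_3 = g(0.577334) = 0.837921
x_4 = g(0.837921) = 0.669010
x_5 = g(0.669010) = 0.784436
x_6 = g(0.784436) = 0.707787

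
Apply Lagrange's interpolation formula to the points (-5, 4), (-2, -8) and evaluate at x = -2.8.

Lagrange interpolation formula:
P(x) = Σ yᵢ × Lᵢ(x)
where Lᵢ(x) = Π_{j≠i} (x - xⱼ)/(xᵢ - xⱼ)

L_0(-2.8) = (-2.8 - (-2))/(-5 - (-2)) = 0.266667
L_1(-2.8) = (-2.8 - (-5))/(-2 - (-5)) = 0.733333

P(-2.8) = 4×L_0(-2.8) + (-8)×L_1(-2.8)
P(-2.8) = -4.800000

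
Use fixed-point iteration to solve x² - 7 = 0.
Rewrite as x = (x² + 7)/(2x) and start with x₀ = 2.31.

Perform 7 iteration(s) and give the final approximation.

Equation: x² - 7 = 0
Fixed-point form: x = (x² + 7)/(2x)
x₀ = 2.31

x_1 = g(2.310000) = 2.670152
x_2 = g(2.670152) = 2.645863
x_3 = g(2.645863) = 2.645751
x_4 = g(2.645751) = 2.645751
x_5 = g(2.645751) = 2.645751
x_6 = g(2.645751) = 2.645751
x_7 = g(2.645751) = 2.645751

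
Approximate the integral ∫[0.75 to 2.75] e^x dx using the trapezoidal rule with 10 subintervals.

f(x) = e^x
a = 0.75, b = 2.75, n = 10
h = (b - a)/n = 0.200000

Trapezoidal rule: (h/2)[f(x₀) + 2f(x₁) + 2f(x₂) + ... + f(xₙ)]

x_0 = 0.7500, f(x_0) = 2.117000, coefficient = 1
x_1 = 0.9500, f(x_1) = 2.585710, coefficient = 2
x_2 = 1.1500, f(x_2) = 3.158193, coefficient = 2
x_3 = 1.3500, f(x_3) = 3.857426, coefficient = 2
x_4 = 1.5500, f(x_4) = 4.711470, coefficient = 2
x_5 = 1.7500, f(x_5) = 5.754603, coefficient = 2
x_6 = 1.9500, f(x_6) = 7.028688, coefficient = 2
x_7 = 2.1500, f(x_7) = 8.584858, coefficient = 2
x_8 = 2.3500, f(x_8) = 10.485570, coefficient = 2
x_9 = 2.5500, f(x_9) = 12.807104, coefficient = 2
x_10 = 2.7500, f(x_10) = 15.642632, coefficient = 1

I ≈ (0.200000/2) × 135.706873 = 13.570687
Exact value: 13.525632
Error: 0.045055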